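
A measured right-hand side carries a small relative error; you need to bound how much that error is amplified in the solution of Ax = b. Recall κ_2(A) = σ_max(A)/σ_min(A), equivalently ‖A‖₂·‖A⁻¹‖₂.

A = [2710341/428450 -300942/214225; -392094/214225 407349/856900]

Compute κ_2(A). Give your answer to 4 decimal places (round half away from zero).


104.5000

M = AᵀA = [12737438649/293711044 -1432823985/146855522; -1432823985/146855522 2583984969/1174844176]. tr(M)=31846365/698896, det(M)=531441/2795584
solving λ² − 31846365/698896·λ + 531441/2795584 = 0 gives λ = 729/16, 729/174724
so κ_2 = √((729/16) / (729/174724)) = 104.5000


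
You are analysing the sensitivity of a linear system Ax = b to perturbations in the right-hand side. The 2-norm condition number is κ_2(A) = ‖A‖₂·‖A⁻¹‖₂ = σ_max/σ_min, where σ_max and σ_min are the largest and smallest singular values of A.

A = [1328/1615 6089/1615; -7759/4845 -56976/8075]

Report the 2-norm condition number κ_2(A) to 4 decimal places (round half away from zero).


M = AᵀA = [263233/81225 649792/45125; 649792/45125 14440009/225625]. tr(M)=136540906/2030625, det(M)=2825761/50765625
λ_max, λ_min = (136540906/2030625 ± √18642500921551936/4123437890625)/2 = 1681/25, 1681/2030625
κ_2(A) = √(λ_max/λ_min) = √((1681/25) / (1681/2030625)) = 285.0000

285.0000


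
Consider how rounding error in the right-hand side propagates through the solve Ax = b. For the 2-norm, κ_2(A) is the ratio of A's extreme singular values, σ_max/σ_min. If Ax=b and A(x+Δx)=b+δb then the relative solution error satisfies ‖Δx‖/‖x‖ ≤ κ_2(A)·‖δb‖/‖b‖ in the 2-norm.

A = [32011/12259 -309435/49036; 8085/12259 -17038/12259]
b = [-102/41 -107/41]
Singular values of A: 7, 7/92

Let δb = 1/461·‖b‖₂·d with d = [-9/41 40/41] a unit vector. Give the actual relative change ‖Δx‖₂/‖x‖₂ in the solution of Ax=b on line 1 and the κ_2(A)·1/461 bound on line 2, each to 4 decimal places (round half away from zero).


σ_max = 7, σ_min = 7/92
κ = σ_max/σ_min = 7/(7/92) = 92.0000
bound on ‖Δx‖/‖x‖: κ·ε = 92.0000·1/461 = 0.1996
solve Ax = b  →  x = [-24.4286 -9.7143]
‖b‖ = 3.6056, ‖x‖ = 26.2892
Δx = A⁻¹·δb where δb = 1/461·3.6056·d; ‖Δx‖ = 0.1028
relative error = 0.0039
so the bound overstates the realised error by a factor of ≈ 51.0392 (computed from the unrounded values)

0.0039
0.1996


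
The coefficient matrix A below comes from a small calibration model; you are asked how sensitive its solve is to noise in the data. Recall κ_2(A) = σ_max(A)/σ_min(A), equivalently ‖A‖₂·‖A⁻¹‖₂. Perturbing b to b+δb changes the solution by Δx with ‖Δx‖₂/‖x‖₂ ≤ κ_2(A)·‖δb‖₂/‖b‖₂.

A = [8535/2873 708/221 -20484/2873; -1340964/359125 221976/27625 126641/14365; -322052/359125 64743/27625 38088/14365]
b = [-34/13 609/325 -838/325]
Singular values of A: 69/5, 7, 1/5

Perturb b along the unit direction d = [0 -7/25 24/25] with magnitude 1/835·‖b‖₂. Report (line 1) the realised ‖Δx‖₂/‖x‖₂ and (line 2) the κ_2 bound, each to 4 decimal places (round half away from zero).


0.0016
0.0826

from the listed singular values, σ₁ = 69/5, σ_n = 1/5
κ_2(A) = (69/5) / (1/5) = 69.0000
bound on ‖Δx‖/‖x‖: κ·ε = 69.0000·1/835 = 0.0826
solve Ax = b  →  x = [-13.9471 -0.1839 -5.5271]
‖b‖ = 4.1231, ‖x‖ = 15.0034
Δx = A⁻¹·δb where δb = 1/835·4.1231·d; ‖Δx‖ = 0.0247
dividing the unrounded norms, ‖Δx‖/‖x‖ = 0.0016
tightness: 0.0016 against a bound of 0.0826 (unrounded ratio ≈ 0.0199)


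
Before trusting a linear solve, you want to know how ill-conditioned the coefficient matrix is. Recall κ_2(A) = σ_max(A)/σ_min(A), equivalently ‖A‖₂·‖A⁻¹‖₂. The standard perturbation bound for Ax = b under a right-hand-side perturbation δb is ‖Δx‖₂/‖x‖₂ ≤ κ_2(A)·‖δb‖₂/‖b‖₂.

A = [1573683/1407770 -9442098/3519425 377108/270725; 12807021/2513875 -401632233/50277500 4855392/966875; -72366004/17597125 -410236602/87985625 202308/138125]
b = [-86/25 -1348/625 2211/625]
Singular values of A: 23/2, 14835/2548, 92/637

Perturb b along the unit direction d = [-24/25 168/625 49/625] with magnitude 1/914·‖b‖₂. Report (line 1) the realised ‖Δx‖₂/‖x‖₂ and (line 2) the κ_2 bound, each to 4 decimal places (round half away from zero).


from the listed singular values, σ₁ = 23/2, σ_n = 92/637
κ_2(A) = (23/2) / (92/637) = 79.6250
worst-case relative error ≤ 79.6250 × 1/914 = 0.0871
solve Ax = b  →  x = [-4.4528 8.9004 18.2462]
‖b‖ = 5.3852, ‖x‖ = 20.7838
Δx = A⁻¹·δb where δb = 1/914·5.3852·d; ‖Δx‖ = 0.0408
relative error = 0.0020
realised/bound (from unrounded values) ≈ 0.0225

0.0020
0.0871


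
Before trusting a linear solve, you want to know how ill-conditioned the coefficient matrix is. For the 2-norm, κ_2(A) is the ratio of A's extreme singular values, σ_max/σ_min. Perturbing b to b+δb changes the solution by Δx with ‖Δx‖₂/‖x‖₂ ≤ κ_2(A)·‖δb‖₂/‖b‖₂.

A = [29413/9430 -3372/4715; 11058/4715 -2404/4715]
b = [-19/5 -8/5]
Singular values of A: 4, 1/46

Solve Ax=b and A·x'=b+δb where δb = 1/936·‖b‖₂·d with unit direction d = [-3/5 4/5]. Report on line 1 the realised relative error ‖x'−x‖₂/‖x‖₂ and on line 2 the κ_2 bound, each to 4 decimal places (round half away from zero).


0.0044
0.1966

largest singular value 4, smallest 1/46
κ_2(A) = 4 / (1/46) = 184.0000
perturbation bound = 184.0000·1/936 = 0.1966
solve Ax = b  →  x = [9.1220 45.0976]
2-norm of b is 4.1231; of x, 46.0109
with δb = [-0.0026 0.0035], A·Δx = δb → ‖Δx‖ = 0.2026
relative error = 0.0044
tightness: 0.0044 against a bound of 0.1966 (unrounded ratio ≈ 0.0224)


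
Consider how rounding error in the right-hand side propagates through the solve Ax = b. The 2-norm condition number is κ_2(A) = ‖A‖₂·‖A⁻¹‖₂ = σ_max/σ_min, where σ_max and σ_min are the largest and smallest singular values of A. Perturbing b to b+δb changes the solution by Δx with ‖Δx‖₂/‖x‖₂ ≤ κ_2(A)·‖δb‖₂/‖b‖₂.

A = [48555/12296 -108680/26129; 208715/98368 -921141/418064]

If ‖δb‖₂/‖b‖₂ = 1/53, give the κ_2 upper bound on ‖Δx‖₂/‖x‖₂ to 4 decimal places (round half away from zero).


6.4000

AᵀA = [194447584825/9676263424 -51041558295/2419065856; -51041558295/2419065856 13398631129/604766464]; tr = 486118529/11505664, det = 714025/46022656
solving λ² − 486118529/11505664·λ + 714025/46022656 = 0 gives λ = 169/4, 4225/11505664
σ_max=√(169/4)=(13/2), σ_min=√(4225/11505664)=(65/3392) → κ = 339.2000
worst-case relative error ≤ 339.2000 × 1/53 = 6.4000


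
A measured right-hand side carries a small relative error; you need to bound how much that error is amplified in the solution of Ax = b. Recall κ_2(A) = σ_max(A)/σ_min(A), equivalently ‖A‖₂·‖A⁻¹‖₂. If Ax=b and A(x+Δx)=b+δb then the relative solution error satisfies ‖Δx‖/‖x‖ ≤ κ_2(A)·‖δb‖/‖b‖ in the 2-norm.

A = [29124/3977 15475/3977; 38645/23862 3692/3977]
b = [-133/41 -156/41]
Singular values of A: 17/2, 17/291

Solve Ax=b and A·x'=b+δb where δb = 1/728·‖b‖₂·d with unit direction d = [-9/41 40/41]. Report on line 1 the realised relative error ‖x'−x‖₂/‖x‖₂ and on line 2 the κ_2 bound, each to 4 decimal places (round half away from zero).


σ_max = 17/2, σ_min = 17/291
κ_2(A) = (17/2) / (17/291) = 145.5000
κ_2(A)·‖δb‖/‖b‖ = 0.1999
solve Ax = b  →  x = [23.7509 -45.5329]
‖b‖₂ = 5.0000 and ‖x‖₂ = 51.3551
δb = ε·‖b‖·d = [-0.0015 0.0067]; solving A·Δx = δb gives ‖Δx‖ = 0.1176
realised ‖Δx‖/‖x‖ = 0.0023
tightness: 0.0023 against a bound of 0.1999 (unrounded ratio ≈ 0.0115)

0.0023
0.1999


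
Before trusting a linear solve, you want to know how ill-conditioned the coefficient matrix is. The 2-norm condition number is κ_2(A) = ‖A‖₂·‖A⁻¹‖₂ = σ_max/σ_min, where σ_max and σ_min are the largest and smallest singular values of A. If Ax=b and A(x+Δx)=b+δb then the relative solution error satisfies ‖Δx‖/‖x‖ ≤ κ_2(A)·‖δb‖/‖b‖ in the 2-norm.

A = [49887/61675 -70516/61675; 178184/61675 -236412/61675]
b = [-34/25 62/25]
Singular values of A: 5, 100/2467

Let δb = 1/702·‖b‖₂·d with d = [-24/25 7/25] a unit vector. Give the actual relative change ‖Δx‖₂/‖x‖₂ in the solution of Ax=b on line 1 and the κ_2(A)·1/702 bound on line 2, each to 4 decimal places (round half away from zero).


from the listed singular values, σ₁ = 5, σ_n = 100/2467
κ = σ_max/σ_min = 5/(100/2467) = 123.3500
bound on ‖Δx‖/‖x‖: κ·ε = 123.3500·1/702 = 0.1757
solve Ax = b  →  x = [39.7120 29.2840]
2-norm of b is 2.8284; of x, 49.3416
re-solving with b+δb shifts x by Δx of norm 0.0994
relative error = 0.0020
so the bound overstates the realised error by a factor of ≈ 87.2245 (computed from the unrounded values)

0.0020
0.1757


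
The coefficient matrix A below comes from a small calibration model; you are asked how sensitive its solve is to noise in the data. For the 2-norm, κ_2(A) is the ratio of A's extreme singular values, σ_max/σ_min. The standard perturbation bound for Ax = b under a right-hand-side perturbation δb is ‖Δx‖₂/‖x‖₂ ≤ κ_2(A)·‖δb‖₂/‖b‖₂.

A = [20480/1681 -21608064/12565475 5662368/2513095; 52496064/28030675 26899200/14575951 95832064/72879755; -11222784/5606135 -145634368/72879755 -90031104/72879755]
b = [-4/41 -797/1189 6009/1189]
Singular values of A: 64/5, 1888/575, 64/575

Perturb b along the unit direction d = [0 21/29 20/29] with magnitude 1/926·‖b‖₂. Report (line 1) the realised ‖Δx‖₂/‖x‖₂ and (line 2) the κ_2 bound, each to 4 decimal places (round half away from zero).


0.0018
0.1242

largest singular value 64/5, smallest 64/575
κ = σ_max/σ_min = (64/5)/(64/575) = 115.0000
κ_2(A)·‖δb‖/‖b‖ = 0.1242
solve Ax = b  →  x = [-5.9928 -11.2317 23.7886]
2-norm of b is 5.0990; of x, 26.9808
with δb = [0.0000 0.0040 0.0038], A·Δx = δb → ‖Δx‖ = 0.0495
dividing the unrounded norms, ‖Δx‖/‖x‖ = 0.0018
realised/bound (from unrounded values) ≈ 0.0148


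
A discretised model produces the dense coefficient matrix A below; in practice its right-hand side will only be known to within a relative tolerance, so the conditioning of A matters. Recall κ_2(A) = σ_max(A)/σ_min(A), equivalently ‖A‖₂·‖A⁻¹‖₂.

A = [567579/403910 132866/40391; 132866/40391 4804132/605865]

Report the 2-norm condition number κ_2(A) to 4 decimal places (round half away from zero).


268.8750

AᵀA = [12351972289/965344900 4446294257/144801735; 4446294257/144801735 160069191796/2172026025]; tr = 889283453/10281780, det = 3694084/35700625
solving λ² − 889283453/10281780·λ + 3694084/35700625 = 0 gives λ = 8649/100, 15376/12852225
so κ_2 = √((8649/100) / (15376/12852225)) = 268.8750


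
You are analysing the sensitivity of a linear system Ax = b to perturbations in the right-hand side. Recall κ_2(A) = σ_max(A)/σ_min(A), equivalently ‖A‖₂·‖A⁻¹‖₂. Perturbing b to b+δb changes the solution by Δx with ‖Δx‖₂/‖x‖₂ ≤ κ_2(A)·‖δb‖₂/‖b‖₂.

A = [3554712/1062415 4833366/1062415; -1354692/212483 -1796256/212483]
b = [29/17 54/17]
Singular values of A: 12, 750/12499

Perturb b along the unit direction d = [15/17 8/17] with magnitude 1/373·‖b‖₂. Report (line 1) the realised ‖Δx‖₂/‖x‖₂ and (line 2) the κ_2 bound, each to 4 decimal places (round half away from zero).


0.0032
0.5362

σ_max = 12, σ_min = 750/12499
condition number: 12 ÷ (750/12499) = 199.9840
κ_2(A)·‖δb‖/‖b‖ = 0.5362
solve Ax = b  →  x = [-40.0968 29.8643]
‖b‖₂ = 3.6056 and ‖x‖₂ = 49.9963
with δb = [0.0085 0.0045], A·Δx = δb → ‖Δx‖ = 0.1611
relative error = 0.0032
so the bound overstates the realised error by a factor of ≈ 166.3977 (computed from the unrounded values)


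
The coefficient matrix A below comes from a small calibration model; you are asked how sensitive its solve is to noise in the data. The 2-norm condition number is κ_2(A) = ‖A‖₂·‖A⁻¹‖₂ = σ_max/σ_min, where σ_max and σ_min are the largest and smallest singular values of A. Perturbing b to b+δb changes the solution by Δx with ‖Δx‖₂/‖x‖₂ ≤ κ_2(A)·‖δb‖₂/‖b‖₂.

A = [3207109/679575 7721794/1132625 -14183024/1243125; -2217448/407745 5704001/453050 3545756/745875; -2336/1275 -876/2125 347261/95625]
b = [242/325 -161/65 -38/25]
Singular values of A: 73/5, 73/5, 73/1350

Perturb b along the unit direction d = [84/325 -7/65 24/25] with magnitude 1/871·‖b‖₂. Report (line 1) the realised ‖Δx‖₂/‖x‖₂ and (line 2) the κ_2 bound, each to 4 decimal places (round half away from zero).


0.0034
0.3100

largest singular value 73/5, smallest 73/1350
condition number: (73/5) ÷ (73/1350) = 270.0000
κ_2(A)·‖δb‖/‖b‖ = 0.3100
solve Ax = b  →  x = [-15.8265 -3.7014 -8.8235]
‖b‖ = 3.0000, ‖x‖ = 18.4942
with δb = [0.0009 -0.0004 0.0033], A·Δx = δb → ‖Δx‖ = 0.0637
dividing the unrounded norms, ‖Δx‖/‖x‖ = 0.0034
tightness: 0.0034 against a bound of 0.3100 (unrounded ratio ≈ 0.0111)


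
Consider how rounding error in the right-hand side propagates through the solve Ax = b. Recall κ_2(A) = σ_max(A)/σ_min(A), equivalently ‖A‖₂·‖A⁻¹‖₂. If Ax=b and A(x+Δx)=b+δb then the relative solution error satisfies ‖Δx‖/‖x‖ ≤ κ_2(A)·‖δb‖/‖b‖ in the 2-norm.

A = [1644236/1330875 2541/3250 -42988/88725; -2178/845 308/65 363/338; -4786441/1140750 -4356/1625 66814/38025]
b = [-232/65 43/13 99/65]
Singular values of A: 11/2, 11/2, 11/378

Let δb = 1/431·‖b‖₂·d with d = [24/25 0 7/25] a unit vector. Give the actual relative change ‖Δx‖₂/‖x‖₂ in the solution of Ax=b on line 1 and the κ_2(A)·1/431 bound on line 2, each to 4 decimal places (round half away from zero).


from the listed singular values, σ₁ = 11/2, σ_n = 11/378
κ_2(A) = (11/2) / (11/378) = 189.0000
perturbation bound = 189.0000·1/431 = 0.4385
solve Ax = b  →  x = [-40.2881 0.2909 -94.8951]
2-norm of b is 5.0990; of x, 103.0936
Δx = A⁻¹·δb where δb = 1/431·5.0990·d; ‖Δx‖ = 0.4065
dividing the unrounded norms, ‖Δx‖/‖x‖ = 0.0039
tightness: 0.0039 against a bound of 0.4385 (unrounded ratio ≈ 0.0090)

0.0039
0.4385


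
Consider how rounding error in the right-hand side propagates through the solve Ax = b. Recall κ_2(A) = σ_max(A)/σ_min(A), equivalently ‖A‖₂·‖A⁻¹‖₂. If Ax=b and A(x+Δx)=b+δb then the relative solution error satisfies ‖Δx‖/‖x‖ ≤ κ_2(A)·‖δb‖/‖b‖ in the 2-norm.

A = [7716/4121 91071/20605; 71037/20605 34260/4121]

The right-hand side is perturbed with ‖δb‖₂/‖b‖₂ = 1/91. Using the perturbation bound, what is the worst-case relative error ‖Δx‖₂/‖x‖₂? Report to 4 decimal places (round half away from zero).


form AᵀA = [6534671769/424566025 3136431456/84913205; 3136431456/84913205 37637617041/424566025] with trace 52274898/502445 and determinant 6765201/62805625
solving λ² − 52274898/502445·λ + 6765201/62805625 = 0 gives λ = 2601/25, 2601/2512225
κ = σ_max/σ_min = (51/5)/(51/1585) = 317.0000
perturbation bound = 317.0000·1/91 = 3.4835

3.4835


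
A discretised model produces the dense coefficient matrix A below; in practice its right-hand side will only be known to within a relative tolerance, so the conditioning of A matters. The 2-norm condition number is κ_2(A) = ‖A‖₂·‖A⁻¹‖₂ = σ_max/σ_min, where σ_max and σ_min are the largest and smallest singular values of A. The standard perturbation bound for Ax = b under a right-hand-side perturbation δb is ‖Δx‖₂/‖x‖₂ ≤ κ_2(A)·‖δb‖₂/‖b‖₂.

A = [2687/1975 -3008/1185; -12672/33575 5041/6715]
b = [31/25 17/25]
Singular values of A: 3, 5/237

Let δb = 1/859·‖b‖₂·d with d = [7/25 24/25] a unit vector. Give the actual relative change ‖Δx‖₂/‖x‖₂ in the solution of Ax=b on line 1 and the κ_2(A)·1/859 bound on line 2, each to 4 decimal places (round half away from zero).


0.0016
0.1655

σ_max = 3, σ_min = 5/237
κ_2(A) = 3 / (5/237) = 142.2000
worst-case relative error ≤ 142.2000 × 1/859 = 0.1655
solve Ax = b  →  x = [41.9804 22.0118]
2-norm of b is 1.4142; of x, 47.4012
with δb = [0.0005 0.0016], A·Δx = δb → ‖Δx‖ = 0.0780
realised ‖Δx‖/‖x‖ = 0.0016
realised/bound (from unrounded values) ≈ 0.0099


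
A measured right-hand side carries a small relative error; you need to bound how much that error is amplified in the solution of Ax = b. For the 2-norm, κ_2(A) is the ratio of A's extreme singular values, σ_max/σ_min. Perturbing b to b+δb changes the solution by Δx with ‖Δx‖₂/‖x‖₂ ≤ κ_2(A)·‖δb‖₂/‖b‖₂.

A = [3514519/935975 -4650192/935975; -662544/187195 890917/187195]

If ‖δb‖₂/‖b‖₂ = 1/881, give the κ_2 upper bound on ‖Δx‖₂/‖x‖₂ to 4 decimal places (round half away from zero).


0.2931

AᵀA = [27735978121/1041675625 -36979763328/1041675625; -36979763328/1041675625 49307506729/1041675625]; tr = 3081739394/41667025, det = 3418801/41667025
char-poly roots: 1849/25 and 1849/1666681
κ = σ_max/σ_min = (43/5)/(43/1291) = 258.2000
perturbation bound = 258.2000·1/881 = 0.2931


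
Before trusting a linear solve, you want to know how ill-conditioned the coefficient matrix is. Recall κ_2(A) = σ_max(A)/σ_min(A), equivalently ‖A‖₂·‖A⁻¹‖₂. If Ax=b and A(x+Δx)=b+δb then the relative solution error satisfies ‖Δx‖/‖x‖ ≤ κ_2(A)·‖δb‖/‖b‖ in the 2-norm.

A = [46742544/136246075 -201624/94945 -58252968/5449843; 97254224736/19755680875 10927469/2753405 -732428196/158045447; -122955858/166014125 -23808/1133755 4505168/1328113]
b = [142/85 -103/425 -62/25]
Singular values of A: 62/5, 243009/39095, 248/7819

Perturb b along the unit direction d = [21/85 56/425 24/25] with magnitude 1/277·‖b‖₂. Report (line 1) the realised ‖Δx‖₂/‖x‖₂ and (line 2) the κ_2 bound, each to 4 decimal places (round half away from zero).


0.0054
1.4114

σ_max = 62/5, σ_min = 248/7819
κ = σ_max/σ_min = (62/5)/(248/7819) = 390.9500
perturbation bound = 390.9500·1/277 = 1.4114
solve Ax = b  →  x = [-44.6207 43.3707 -10.2050]
‖b‖₂ = 3.0000 and ‖x‖₂ = 63.0569
Δx = A⁻¹·δb where δb = 1/277·3.0000·d; ‖Δx‖ = 0.3415
relative error = 0.0054
tightness: 0.0054 against a bound of 1.4114 (unrounded ratio ≈ 0.0038)


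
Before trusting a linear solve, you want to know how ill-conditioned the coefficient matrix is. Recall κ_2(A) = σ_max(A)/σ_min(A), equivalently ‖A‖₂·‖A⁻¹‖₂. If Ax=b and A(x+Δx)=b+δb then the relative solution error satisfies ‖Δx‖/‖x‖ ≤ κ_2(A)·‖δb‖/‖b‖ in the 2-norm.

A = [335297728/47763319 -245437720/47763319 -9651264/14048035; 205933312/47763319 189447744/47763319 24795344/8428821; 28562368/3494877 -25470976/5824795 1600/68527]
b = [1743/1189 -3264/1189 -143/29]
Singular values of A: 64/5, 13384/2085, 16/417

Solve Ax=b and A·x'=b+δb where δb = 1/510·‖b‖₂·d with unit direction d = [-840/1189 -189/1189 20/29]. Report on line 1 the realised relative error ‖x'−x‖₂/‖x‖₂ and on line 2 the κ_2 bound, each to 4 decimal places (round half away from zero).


0.0029
0.6541

largest singular value 64/5, smallest 16/417
condition number: (64/5) ÷ (16/417) = 333.6000
bound on ‖Δx‖/‖x‖: κ·ε = 333.6000·1/510 = 0.6541
solve Ax = b  →  x = [22.6856 43.0336 -92.2052]
‖b‖ = 5.8310, ‖x‖ = 104.2513
Δx = A⁻¹·δb where δb = 1/510·5.8310·d; ‖Δx‖ = 0.2980
realised ‖Δx‖/‖x‖ = 0.0029
tightness: 0.0029 against a bound of 0.6541 (unrounded ratio ≈ 0.0044)


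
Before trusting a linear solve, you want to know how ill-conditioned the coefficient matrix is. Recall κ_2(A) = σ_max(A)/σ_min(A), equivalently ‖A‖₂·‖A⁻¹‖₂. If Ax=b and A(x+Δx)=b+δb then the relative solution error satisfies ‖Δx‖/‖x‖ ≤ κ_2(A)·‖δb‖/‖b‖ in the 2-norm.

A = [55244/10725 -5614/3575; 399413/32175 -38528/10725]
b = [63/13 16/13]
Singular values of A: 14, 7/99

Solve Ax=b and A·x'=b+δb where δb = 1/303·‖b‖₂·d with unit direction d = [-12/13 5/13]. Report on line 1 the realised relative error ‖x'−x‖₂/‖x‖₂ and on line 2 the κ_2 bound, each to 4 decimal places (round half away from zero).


largest singular value 14, smallest 7/99
κ = σ_max/σ_min = 14/(7/99) = 198.0000
worst-case relative error ≤ 198.0000 × 1/303 = 0.6535
solve Ax = b  →  x = [-15.6343 -54.3686]
‖b‖₂ = 5.0000 and ‖x‖₂ = 56.5718
δb = ε·‖b‖·d = [-0.0152 0.0063]; solving A·Δx = δb gives ‖Δx‖ = 0.2334
realised ‖Δx‖/‖x‖ = 0.0041
so the bound overstates the realised error by a factor of ≈ 158.4011 (computed from the unrounded values)

0.0041
0.6535


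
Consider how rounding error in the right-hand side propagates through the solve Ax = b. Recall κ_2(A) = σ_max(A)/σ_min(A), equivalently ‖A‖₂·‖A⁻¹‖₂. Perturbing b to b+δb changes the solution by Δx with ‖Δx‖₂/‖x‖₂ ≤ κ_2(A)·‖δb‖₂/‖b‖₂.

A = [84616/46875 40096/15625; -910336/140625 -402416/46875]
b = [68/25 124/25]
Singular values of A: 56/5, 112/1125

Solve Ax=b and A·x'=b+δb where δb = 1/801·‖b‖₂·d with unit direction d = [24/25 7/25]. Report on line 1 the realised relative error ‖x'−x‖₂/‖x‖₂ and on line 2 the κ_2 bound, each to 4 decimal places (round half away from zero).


from the listed singular values, σ₁ = 56/5, σ_n = 112/1125
κ = σ_max/σ_min = (56/5)/(112/1125) = 112.5000
worst-case relative error ≤ 112.5000 × 1/801 = 0.1404
solve Ax = b  →  x = [-32.3571 23.8214]
2-norm of b is 5.6569; of x, 40.1802
re-solving with b+δb shifts x by Δx of norm 0.0709
dividing the unrounded norms, ‖Δx‖/‖x‖ = 0.0018
realised/bound (from unrounded values) ≈ 0.0126

0.0018
0.1404


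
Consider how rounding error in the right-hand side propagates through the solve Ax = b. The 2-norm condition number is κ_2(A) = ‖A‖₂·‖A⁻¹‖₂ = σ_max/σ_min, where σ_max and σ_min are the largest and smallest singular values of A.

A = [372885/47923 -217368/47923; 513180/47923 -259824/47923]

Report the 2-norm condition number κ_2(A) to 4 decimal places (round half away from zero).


AᵀA = [402396935625/2296613929 -214389747000/2296613929; -214389747000/2296613929 114757358400/2296613929]; tr = 1789461225/7946761, det = 324000000/7946761
λ_max, λ_min = (1789461225/7946761 ± √3191872473522500625/63151010391121)/2 = 225, 1440000/7946761
so κ_2 = √(225 / (1440000/7946761)) = 35.2375

35.2375


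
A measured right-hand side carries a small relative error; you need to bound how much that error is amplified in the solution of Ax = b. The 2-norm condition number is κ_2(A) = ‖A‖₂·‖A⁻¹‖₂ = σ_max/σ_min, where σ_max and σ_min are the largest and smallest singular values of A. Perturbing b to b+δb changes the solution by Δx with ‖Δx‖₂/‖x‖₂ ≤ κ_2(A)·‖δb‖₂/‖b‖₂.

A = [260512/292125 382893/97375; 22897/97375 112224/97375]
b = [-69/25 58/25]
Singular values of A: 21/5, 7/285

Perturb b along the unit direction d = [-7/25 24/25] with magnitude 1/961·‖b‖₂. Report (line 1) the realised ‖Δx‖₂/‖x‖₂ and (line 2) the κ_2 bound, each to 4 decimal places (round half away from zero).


0.0013
0.1779

from the listed singular values, σ₁ = 21/5, σ_n = 7/285
condition number: (21/5) ÷ (7/285) = 171.0000
perturbation bound = 171.0000·1/961 = 0.1779
solve Ax = b  →  x = [-119.2683 26.3473]
‖b‖₂ = 3.6056 and ‖x‖₂ = 122.1438
with δb = [-0.0011 0.0036], A·Δx = δb → ‖Δx‖ = 0.1528
relative error = 0.0013
so the bound overstates the realised error by a factor of ≈ 142.2817 (computed from the unrounded values)


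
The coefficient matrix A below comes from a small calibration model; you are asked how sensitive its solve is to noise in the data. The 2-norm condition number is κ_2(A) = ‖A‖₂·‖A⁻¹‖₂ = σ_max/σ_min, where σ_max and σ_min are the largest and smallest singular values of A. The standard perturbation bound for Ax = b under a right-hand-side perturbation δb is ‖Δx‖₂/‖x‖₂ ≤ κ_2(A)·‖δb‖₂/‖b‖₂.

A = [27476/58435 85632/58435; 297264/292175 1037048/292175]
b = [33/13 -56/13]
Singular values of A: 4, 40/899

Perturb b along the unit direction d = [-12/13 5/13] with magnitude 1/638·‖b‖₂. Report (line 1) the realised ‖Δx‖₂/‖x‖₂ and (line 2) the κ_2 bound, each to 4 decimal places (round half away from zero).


largest singular value 4, smallest 40/899
condition number: 4 ÷ (40/899) = 89.9000
bound on ‖Δx‖/‖x‖: κ·ε = 89.9000·1/638 = 0.1409
solve Ax = b  →  x = [86.0940 -25.8920]
2-norm of b is 5.0000; of x, 89.9031
re-solving with b+δb shifts x by Δx of norm 0.1761
relative error = 0.0020
realised/bound (from unrounded values) ≈ 0.0139

0.0020
0.1409


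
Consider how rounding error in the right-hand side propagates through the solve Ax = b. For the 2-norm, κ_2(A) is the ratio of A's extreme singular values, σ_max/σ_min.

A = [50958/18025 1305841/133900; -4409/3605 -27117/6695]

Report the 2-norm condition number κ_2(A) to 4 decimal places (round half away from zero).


253.7920

AᵀA = [3082699789/324900625 3019189653/92828750; 3019189653/92828750 11830493449/106090000]; tr = 1006427801/8317456, det = 1890625/8317456
char-poly roots: 121 and 15625/8317456
κ = σ_max/σ_min = 11/(125/2884) = 253.7920


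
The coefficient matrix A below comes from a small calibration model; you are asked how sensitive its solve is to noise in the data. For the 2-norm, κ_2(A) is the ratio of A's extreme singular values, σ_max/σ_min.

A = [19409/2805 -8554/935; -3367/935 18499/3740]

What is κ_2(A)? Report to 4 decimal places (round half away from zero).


form AᵀA = [1656538/27225 -2944487/36300; -2944487/36300 5235113/48400] with trace 2944825/17424 and determinant 28561/17424
eigenvalues of AᵀA: λ = (tr ± √(tr²−4·det))/2 = 169, 169/17424
κ = σ_max/σ_min = 13/(13/132) = 132.0000

132.0000


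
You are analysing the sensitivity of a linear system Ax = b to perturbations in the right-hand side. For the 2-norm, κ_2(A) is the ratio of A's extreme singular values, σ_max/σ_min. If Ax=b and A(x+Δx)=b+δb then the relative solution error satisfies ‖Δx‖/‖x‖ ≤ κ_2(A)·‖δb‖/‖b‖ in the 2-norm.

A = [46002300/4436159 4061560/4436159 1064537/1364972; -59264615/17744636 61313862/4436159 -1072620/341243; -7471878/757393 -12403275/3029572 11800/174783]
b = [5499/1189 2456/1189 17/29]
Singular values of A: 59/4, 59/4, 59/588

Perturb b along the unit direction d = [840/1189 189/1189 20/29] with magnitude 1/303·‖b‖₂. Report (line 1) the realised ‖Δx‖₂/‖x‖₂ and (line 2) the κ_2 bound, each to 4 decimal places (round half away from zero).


0.0042
0.4851

from the listed singular values, σ₁ = 59/4, σ_n = 59/588
κ = σ_max/σ_min = (59/4)/(59/588) = 147.0000
worst-case relative error ≤ 147.0000 × 1/303 = 0.4851
solve Ax = b  →  x = [-3.2034 8.2169 38.8772]
‖b‖₂ = 5.0990 and ‖x‖₂ = 39.8650
δb = ε·‖b‖·d = [0.0119 0.0027 0.0116]; solving A·Δx = δb gives ‖Δx‖ = 0.1677
dividing the unrounded norms, ‖Δx‖/‖x‖ = 0.0042
tightness: 0.0042 against a bound of 0.4851 (unrounded ratio ≈ 0.0087)


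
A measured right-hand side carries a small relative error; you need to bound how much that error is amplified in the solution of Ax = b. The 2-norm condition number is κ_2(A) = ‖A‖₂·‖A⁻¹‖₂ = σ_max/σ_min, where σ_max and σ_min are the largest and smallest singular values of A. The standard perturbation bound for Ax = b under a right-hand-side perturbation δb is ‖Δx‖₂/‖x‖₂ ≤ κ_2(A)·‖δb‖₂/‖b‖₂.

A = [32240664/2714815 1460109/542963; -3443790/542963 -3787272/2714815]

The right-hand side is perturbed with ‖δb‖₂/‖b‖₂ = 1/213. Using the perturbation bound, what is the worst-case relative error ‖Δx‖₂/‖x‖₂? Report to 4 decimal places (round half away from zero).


1.8286

M = AᵀA = [4622673544164/25502493025 208018868904/5100498605; 208018868904/5100498605 234053240481/25502493025]. tr(M)=577837809/3034205, det(M)=90668484/379275625
char-poly roots: 4761/25 and 19044/15171025
κ_2(A) = √(λ_max/λ_min) = √((4761/25) / (19044/15171025)) = 389.5000
worst-case relative error ≤ 389.5000 × 1/213 = 1.8286


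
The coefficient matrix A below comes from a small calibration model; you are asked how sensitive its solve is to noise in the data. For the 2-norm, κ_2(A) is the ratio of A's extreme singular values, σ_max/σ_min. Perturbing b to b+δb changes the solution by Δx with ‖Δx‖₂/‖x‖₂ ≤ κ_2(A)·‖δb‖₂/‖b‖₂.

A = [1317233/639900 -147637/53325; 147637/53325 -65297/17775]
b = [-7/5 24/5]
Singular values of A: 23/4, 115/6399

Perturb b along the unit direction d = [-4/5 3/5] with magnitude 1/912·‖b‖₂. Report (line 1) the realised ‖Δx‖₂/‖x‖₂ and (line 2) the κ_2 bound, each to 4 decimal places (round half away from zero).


0.0014
0.3508

largest singular value 23/4, smallest 115/6399
condition number: (23/4) ÷ (115/6399) = 319.9500
perturbation bound = 319.9500·1/912 = 0.3508
solve Ax = b  →  x = [178.3722 133.1270]
2-norm of b is 5.0000; of x, 222.5745
with δb = [-0.0044 0.0033], A·Δx = δb → ‖Δx‖ = 0.3051
relative error = 0.0014
tightness: 0.0014 against a bound of 0.3508 (unrounded ratio ≈ 0.0039)


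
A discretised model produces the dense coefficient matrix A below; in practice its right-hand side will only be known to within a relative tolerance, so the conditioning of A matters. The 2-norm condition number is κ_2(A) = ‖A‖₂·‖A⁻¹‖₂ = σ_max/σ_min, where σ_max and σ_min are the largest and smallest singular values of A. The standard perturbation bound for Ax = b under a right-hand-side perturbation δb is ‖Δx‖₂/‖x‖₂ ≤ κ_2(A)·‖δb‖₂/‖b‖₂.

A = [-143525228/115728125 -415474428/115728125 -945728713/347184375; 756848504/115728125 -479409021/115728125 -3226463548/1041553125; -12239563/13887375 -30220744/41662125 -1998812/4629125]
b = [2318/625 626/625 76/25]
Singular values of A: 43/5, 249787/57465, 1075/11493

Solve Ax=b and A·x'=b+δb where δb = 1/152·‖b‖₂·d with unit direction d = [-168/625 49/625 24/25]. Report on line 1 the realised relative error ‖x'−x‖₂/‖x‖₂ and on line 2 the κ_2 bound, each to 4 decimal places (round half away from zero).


from the listed singular values, σ₁ = 43/5, σ_n = 1075/11493
condition number: (43/5) ÷ (1075/11493) = 91.9440
worst-case relative error ≤ 91.9440 × 1/152 = 0.6049
solve Ax = b  →  x = [-0.5060 -13.4718 16.6240]
2-norm of b is 4.8990; of x, 21.4034
δb = ε·‖b‖·d = [-0.0087 0.0025 0.0309]; solving A·Δx = δb gives ‖Δx‖ = 0.3446
relative error = 0.0161
realised/bound (from unrounded values) ≈ 0.0266

0.0161
0.6049


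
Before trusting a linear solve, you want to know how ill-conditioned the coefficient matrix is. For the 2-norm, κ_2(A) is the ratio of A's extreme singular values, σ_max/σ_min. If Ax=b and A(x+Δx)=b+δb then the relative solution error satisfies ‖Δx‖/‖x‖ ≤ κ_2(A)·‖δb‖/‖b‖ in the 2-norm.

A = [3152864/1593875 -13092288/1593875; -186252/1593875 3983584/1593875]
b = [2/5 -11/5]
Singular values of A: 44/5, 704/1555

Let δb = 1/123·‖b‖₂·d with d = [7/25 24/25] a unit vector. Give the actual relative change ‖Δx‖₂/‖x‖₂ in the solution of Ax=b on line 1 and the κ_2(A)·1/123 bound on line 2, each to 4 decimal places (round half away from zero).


from the listed singular values, σ₁ = 44/5, σ_n = 704/1555
κ_2(A) = (44/5) / (704/1555) = 19.4375
worst-case relative error ≤ 19.4375 × 1/123 = 0.1580
solve Ax = b  →  x = [-4.2849 -1.0806]
2-norm of b is 2.2361; of x, 4.4191
Δx = A⁻¹·δb where δb = 1/123·2.2361·d; ‖Δx‖ = 0.0402
relative error = 0.0091
tightness: 0.0091 against a bound of 0.1580 (unrounded ratio ≈ 0.0575)

0.0091
0.1580


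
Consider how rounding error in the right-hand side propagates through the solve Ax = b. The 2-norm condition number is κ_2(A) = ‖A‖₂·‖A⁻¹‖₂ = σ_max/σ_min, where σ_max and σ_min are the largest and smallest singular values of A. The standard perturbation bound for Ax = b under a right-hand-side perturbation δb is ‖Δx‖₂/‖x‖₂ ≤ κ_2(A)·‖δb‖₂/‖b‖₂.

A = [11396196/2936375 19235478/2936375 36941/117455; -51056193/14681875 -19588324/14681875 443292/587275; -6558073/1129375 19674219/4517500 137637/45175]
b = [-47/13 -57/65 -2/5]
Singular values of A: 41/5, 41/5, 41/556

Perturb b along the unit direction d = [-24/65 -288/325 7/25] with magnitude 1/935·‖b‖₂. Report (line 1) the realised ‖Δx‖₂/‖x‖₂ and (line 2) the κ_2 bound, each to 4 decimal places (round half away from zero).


0.0020
0.1189

σ_max = 41/5, σ_min = 41/556
κ_2(A) = (41/5) / (41/556) = 111.2000
κ_2(A)·‖δb‖/‖b‖ = 0.1189
solve Ax = b  →  x = [8.2158 -6.6191 24.9887]
‖b‖ = 3.7417, ‖x‖ = 27.1247
with δb = [-0.0015 -0.0035 0.0011], A·Δx = δb → ‖Δx‖ = 0.0543
realised ‖Δx‖/‖x‖ = 0.0020
so the bound overstates the realised error by a factor of ≈ 59.4449 (computed from the unrounded values)


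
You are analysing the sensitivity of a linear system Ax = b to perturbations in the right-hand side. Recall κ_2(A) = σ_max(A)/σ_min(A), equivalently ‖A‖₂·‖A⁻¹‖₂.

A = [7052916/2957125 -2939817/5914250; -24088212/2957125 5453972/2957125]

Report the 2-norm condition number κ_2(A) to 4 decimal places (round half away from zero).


216.3750

M = AᵀA = [1007976930336/13991341225 -45357943986/2798268245; -45357943986/2798268245 204201226081/55965364900]. tr(M)=100799737/1331716, det(M)=25462116/208080625
solving λ² − 100799737/1331716·λ + 25462116/208080625 = 0 gives λ = 7569/100, 13456/8323225
so κ_2 = √((7569/100) / (13456/8323225)) = 216.3750


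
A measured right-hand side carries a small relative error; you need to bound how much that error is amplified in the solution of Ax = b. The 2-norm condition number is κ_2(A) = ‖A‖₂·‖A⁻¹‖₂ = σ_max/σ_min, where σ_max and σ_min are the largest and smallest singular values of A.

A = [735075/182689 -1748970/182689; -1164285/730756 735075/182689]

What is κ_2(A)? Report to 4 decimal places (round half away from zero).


AᵀA = [59177063025/3159788944 -35493096375/789947236; -35493096375/789947236 21297226725/197486809]; tr = 2366465625/18696976, det = 4100625/4674244
eigenvalues of AᵀA: λ = (tr ± √(tr²−4·det))/2 = 2025/16, 8100/1168561
σ_max=√(2025/16)=(45/4), σ_min=√(8100/1168561)=(90/1081) → κ = 135.1250

135.1250


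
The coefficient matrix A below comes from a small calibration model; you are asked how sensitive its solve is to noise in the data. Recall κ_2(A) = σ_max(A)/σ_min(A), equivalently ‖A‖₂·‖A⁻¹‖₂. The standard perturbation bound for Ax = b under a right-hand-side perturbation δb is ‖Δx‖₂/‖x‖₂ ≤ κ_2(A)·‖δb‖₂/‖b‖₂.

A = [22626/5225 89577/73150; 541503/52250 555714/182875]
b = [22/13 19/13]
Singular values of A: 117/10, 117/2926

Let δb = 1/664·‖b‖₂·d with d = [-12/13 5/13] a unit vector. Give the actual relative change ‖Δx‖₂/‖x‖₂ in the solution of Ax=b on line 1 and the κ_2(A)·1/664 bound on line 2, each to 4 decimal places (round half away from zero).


0.0034
0.4407

σ_max = 117/10, σ_min = 117/2926
condition number: (117/10) ÷ (117/2926) = 292.6000
worst-case relative error ≤ 292.6000 × 1/664 = 0.4407
solve Ax = b  →  x = [7.1665 -23.9603]
‖b‖ = 2.2361, ‖x‖ = 25.0091
Δx = A⁻¹·δb where δb = 1/664·2.2361·d; ‖Δx‖ = 0.0842
relative error = 0.0034
so the bound overstates the realised error by a factor of ≈ 130.8578 (computed from the unrounded values)


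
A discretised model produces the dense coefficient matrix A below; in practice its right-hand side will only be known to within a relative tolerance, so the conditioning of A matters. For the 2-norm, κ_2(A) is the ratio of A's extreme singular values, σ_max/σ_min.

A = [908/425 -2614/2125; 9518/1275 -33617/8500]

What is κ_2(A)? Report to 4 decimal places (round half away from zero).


105.6000

AᵀA = [156820/2601 -278759/8670; -278759/8670 1983089/115600]; tr = 278809/3600, det = 121/225
solving λ² − 278809/3600·λ + 121/225 = 0 gives λ = 1936/25, 1/144
κ_2(A) = √(λ_max/λ_min) = √((1936/25) / (1/144)) = 105.6000


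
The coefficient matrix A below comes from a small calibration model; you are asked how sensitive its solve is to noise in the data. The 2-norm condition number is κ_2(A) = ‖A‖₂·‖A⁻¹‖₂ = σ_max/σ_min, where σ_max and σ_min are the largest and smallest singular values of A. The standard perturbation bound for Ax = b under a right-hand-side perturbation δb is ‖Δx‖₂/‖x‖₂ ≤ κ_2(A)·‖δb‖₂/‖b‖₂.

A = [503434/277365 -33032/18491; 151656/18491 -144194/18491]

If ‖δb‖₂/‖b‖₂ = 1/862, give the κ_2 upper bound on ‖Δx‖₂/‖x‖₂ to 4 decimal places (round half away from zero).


0.3139

AᵀA = [3229234276/45765225 -205025408/3051015; -205025408/3051015 13017860/203401]; tr = 6158252776/45765225, det = 11316496/45765225
solving λ² − 6158252776/45765225·λ + 11316496/45765225 = 0 gives λ = 3364/25, 3364/1830609
σ_max=√(3364/25)=(58/5), σ_min=√(3364/1830609)=(58/1353) → κ = 270.6000
perturbation bound = 270.6000·1/862 = 0.3139


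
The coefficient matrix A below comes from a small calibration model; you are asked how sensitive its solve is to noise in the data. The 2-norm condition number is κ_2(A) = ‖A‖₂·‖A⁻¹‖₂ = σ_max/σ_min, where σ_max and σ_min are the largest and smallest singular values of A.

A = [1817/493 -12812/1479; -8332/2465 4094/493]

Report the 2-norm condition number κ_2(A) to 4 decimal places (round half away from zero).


form AᵀA = [180689/7225 -260084/4335; -260084/4335 374548/2601] with trace 10989901/65025 and determinant 114244/65025
eigenvalues of AᵀA: λ = (tr ± √(tr²−4·det))/2 = 169, 676/65025
σ_max=√169=13, σ_min=√(676/65025)=(26/255) → κ = 127.5000

127.5000


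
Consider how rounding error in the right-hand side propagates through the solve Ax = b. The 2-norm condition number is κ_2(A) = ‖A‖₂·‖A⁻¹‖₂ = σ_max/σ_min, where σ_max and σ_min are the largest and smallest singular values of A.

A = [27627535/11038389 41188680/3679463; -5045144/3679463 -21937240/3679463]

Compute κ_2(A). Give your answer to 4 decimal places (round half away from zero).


395.9250

AᵀA = [3433778519041/421612566489 1695468630440/46845840721; 1695468630440/46845840721 7535466640000/46845840721]; tr = 42387256561/250810569, det = 45697600/250810569
λ_max, λ_min = (42387256561/250810569 ± √1796633673003805809121/62905941522103761)/2 = 169, 270400/250810569
σ_max=√169=13, σ_min=√(270400/250810569)=(520/15837) → κ = 395.9250


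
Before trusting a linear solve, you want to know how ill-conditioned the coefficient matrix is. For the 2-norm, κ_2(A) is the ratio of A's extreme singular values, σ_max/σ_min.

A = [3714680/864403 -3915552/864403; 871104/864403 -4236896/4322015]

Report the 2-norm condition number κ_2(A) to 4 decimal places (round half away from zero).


AᵀA = [8660124736/444492889 -45458590464/2222464445; -45458590464/2222464445 238691239936/11112322225]; tr = 541253696/13213225, det = 65536/528529
solving λ² − 541253696/13213225·λ + 65536/528529 = 0 gives λ = 1024/25, 1600/528529
κ = σ_max/σ_min = (32/5)/(40/727) = 116.3200

116.3200
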